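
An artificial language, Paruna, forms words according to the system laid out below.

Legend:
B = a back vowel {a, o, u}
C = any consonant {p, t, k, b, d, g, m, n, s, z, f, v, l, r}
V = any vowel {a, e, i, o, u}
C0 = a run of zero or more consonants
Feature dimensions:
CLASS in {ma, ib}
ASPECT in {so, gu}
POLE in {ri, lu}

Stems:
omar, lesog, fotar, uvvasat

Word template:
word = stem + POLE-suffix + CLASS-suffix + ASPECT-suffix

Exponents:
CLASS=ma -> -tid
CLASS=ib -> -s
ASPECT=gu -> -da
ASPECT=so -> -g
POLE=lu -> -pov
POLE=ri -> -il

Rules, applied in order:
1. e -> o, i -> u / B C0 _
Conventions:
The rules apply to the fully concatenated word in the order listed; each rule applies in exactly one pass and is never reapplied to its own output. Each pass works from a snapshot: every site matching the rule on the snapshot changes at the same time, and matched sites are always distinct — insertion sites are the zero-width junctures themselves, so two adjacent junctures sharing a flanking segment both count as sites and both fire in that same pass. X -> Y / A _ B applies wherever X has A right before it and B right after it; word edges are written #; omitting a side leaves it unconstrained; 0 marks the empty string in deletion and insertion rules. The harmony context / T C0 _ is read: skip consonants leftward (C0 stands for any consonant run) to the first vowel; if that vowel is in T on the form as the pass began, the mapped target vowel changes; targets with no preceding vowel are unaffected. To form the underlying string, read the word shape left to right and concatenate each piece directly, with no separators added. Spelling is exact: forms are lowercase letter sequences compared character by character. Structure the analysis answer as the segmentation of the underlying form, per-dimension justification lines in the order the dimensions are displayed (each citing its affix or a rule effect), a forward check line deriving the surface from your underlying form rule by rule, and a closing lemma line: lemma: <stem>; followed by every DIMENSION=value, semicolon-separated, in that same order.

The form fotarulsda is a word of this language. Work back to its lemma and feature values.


underlying: fotar-il-s-da
CLASS=ib - signalled by the affix -s
ASPECT=gu - signalled by the affix -da
POLE=ri - signalled by the affix -il
check: fotarilsda -> fotarulsda
lemma: fotar; CLASS=ib; ASPECT=gu; POLE=ri


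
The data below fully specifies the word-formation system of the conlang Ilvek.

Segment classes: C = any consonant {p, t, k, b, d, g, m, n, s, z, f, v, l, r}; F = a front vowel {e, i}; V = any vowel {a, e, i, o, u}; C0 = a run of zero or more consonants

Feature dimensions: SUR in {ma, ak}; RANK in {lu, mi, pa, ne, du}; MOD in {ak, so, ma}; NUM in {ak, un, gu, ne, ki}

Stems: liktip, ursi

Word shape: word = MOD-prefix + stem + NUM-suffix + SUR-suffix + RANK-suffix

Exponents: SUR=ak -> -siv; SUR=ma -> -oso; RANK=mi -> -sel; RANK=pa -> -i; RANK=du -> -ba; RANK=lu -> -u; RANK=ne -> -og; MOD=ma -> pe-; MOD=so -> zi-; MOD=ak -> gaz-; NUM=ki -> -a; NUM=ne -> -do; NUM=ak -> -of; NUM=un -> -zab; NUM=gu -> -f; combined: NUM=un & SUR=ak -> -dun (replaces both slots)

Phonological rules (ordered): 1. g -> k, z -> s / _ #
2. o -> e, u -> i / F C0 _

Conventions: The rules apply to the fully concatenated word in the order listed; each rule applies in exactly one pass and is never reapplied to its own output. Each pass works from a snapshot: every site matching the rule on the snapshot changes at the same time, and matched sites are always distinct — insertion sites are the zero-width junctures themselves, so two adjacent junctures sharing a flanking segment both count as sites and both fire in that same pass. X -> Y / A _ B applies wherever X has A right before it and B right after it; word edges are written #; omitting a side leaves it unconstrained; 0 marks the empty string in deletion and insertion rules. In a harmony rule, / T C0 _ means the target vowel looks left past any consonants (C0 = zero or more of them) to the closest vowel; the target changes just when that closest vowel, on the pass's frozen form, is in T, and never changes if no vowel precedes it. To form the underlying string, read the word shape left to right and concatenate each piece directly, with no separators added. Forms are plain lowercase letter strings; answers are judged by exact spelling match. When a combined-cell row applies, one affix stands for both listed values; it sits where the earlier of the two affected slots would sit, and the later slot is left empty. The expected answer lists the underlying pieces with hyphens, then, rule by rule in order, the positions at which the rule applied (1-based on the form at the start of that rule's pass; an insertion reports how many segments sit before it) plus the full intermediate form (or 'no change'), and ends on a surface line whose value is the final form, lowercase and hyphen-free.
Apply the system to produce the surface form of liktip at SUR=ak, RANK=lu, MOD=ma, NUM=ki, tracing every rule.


underlying: pe-liktip-a-siv-u
1. g -> k, z -> s / _ #: no change
2. o -> e, u -> i / F C0 _: fires at position(s) 13: peliktipasivi
surface: peliktipasivi


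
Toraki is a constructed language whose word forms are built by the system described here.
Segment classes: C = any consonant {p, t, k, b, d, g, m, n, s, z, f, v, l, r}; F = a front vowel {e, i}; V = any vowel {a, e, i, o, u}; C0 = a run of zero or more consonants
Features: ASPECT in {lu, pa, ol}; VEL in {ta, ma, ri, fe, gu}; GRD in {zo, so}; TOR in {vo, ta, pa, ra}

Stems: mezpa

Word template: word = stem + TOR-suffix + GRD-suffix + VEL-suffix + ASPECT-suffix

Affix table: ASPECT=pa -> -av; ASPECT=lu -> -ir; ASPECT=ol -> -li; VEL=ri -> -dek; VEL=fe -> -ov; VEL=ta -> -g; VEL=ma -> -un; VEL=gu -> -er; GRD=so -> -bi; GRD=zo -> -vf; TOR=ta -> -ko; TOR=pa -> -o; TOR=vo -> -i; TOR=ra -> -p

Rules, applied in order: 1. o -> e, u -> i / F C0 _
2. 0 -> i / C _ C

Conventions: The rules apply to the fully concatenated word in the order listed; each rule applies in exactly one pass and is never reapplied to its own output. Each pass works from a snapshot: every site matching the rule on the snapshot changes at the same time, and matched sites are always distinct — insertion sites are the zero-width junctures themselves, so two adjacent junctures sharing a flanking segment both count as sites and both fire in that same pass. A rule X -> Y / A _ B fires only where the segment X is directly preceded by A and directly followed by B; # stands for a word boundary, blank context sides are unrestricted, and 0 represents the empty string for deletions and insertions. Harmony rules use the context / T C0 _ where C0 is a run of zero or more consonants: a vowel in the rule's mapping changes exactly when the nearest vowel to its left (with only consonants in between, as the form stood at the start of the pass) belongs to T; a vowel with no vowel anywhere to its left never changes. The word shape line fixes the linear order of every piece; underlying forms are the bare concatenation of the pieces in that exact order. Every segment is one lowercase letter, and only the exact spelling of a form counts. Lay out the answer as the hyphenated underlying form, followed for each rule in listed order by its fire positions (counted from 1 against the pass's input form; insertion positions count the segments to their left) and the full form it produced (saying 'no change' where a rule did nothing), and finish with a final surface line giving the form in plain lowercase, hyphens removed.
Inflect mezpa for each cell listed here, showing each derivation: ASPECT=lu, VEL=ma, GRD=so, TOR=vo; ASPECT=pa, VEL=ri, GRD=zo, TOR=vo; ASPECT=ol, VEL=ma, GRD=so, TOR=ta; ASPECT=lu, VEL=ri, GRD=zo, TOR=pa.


cell ASPECT=lu, VEL=ma, GRD=so, TOR=vo:
underlying: mezpa-i-bi-un-ir
1. o -> e, u -> i / F C0 _: fires at position(s) 9: mezpaibiinir
2. 0 -> i / C _ C: inserts after position(s) 3: mezipaibiinir
surface: mezipaibiinir

cell ASPECT=pa, VEL=ri, GRD=zo, TOR=vo:
underlying: mezpa-i-vf-dek-av
1. o -> e, u -> i / F C0 _: no change
2. 0 -> i / C _ C: inserts after position(s) 3, 7, 8: mezipaivifidekav
surface: mezipaivifidekav

cell ASPECT=ol, VEL=ma, GRD=so, TOR=ta:
underlying: mezpa-ko-bi-un-li
1. o -> e, u -> i / F C0 _: fires at position(s) 10: mezpakobiinli
2. 0 -> i / C _ C: inserts after position(s) 3, 11: mezipakobiinili
surface: mezipakobiinili

cell ASPECT=lu, VEL=ri, GRD=zo, TOR=pa:
underlying: mezpa-o-vf-dek-ir
1. o -> e, u -> i / F C0 _: no change
2. 0 -> i / C _ C: inserts after position(s) 3, 7, 8: mezipaovifidekir
surface: mezipaovifidekir


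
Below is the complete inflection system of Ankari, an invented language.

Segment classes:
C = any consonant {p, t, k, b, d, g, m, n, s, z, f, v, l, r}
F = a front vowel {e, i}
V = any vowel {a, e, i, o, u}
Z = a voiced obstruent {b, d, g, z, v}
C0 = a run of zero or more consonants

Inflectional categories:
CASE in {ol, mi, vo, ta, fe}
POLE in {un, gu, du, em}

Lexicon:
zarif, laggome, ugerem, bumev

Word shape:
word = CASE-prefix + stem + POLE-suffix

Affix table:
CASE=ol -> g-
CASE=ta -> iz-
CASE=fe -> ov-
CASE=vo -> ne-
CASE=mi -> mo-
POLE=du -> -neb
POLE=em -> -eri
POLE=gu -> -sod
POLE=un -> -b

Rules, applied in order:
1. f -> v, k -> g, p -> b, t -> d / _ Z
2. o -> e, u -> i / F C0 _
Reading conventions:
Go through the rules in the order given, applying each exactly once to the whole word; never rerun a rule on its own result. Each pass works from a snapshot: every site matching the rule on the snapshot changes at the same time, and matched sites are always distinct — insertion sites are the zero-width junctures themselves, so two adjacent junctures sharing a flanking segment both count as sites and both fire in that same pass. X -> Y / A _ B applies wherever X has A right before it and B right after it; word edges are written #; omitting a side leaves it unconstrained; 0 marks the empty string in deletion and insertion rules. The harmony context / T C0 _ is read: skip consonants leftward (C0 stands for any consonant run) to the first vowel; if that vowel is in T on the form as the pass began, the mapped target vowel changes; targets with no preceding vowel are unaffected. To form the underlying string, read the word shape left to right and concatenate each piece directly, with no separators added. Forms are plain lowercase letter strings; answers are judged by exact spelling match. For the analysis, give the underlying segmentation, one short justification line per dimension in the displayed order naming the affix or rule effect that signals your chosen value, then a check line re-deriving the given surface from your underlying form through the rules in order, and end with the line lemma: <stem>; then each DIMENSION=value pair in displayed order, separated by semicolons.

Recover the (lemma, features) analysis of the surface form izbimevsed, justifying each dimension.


underlying: iz-bumev-sod
CASE=ta - signalled by the affix iz-
POLE=gu - signalled by the affix -sod
check: izbumevsod -> izbumevsod -> izbimevsed
lemma: bumev; CASE=ta; POLE=gu


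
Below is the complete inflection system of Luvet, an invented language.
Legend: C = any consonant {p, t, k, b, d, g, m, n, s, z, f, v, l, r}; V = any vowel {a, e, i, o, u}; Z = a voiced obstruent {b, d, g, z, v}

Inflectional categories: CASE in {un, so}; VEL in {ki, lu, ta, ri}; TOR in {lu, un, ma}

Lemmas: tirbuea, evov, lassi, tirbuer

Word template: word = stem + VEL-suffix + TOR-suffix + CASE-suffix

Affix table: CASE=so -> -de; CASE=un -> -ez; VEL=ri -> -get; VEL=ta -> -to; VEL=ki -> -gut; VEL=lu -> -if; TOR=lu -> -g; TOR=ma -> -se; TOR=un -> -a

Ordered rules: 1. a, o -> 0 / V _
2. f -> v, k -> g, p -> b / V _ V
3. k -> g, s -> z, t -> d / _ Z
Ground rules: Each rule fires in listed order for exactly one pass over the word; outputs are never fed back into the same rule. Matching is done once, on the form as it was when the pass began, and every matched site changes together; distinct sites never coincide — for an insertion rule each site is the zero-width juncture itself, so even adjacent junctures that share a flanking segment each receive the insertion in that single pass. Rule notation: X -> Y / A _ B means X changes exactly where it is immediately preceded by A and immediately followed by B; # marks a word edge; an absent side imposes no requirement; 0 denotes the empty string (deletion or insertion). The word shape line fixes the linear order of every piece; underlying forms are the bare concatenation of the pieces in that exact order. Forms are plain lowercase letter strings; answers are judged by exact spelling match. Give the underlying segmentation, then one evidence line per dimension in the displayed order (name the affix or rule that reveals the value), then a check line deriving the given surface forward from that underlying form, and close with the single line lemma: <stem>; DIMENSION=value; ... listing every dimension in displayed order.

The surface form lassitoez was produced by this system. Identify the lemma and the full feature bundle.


underlying: lassi-to-a-ez
CASE=un - signalled by the affix -ez
VEL=ta - signalled by the affix -to
TOR=un - signalled by the affix -a
check: lassitoaez -> lassitoez -> lassitoez -> lassitoez
lemma: lassi; CASE=un; VEL=ta; TOR=un


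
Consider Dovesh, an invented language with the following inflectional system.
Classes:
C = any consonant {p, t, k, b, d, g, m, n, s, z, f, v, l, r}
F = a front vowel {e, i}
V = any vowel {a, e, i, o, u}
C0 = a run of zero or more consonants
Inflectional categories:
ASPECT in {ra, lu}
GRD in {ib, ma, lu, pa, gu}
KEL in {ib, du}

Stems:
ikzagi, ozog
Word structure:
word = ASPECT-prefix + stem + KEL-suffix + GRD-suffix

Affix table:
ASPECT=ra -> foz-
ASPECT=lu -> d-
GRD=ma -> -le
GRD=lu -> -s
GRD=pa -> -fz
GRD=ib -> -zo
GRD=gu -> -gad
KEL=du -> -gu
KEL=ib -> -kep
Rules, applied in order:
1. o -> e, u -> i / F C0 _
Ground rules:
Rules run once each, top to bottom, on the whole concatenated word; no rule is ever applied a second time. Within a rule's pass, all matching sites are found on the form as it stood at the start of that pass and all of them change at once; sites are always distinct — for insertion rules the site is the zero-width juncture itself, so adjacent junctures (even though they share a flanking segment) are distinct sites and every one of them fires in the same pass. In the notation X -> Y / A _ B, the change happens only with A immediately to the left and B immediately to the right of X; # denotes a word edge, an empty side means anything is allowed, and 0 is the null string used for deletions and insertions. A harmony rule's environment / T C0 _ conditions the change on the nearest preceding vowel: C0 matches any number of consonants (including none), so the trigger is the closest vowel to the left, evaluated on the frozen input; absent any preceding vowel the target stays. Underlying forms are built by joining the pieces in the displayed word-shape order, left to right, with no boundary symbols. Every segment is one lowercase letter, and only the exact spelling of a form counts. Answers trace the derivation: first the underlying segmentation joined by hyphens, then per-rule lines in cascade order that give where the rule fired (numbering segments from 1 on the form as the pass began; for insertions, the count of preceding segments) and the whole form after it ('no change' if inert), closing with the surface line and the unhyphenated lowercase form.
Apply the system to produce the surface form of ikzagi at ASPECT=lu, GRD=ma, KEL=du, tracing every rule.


underlying: d-ikzagi-gu-le
1. o -> e, u -> i / F C0 _: fires at position(s) 9: dikzagigile
surface: dikzagigile


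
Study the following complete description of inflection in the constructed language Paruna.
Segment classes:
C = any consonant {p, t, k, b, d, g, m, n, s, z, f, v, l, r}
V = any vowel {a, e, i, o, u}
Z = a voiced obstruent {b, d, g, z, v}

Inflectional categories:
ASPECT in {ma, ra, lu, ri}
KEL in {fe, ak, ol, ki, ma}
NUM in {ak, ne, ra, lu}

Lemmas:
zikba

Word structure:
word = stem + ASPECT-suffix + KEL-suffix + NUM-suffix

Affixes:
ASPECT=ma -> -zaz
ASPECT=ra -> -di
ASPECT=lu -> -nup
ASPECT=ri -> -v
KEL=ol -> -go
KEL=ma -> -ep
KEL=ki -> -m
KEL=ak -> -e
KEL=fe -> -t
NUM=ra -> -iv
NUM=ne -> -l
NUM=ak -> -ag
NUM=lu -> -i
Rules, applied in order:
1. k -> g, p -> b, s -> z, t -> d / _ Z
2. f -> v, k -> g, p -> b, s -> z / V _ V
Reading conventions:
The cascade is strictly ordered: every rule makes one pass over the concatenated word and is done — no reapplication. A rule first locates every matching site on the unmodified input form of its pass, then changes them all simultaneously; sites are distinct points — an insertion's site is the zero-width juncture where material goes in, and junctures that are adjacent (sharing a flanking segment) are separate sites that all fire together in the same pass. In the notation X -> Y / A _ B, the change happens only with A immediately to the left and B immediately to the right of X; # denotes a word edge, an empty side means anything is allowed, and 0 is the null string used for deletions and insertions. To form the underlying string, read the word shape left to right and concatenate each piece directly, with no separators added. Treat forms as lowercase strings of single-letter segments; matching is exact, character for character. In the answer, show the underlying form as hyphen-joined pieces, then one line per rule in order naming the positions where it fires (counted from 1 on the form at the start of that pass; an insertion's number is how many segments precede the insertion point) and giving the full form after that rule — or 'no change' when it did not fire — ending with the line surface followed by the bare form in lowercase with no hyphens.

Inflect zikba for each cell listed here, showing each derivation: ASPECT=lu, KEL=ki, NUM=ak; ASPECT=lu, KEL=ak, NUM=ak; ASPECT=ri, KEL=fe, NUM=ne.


cell ASPECT=lu, KEL=ki, NUM=ak:
underlying: zikba-nup-m-ag
1. k -> g, p -> b, s -> z, t -> d / _ Z: fires at position(s) 3: zigbanupmag
2. f -> v, k -> g, p -> b, s -> z / V _ V: no change
surface: zigbanupmag

cell ASPECT=lu, KEL=ak, NUM=ak:
underlying: zikba-nup-e-ag
1. k -> g, p -> b, s -> z, t -> d / _ Z: fires at position(s) 3: zigbanupeag
2. f -> v, k -> g, p -> b, s -> z / V _ V: fires at position(s) 8: zigbanubeag
surface: zigbanubeag

cell ASPECT=ri, KEL=fe, NUM=ne:
underlying: zikba-v-t-l
1. k -> g, p -> b, s -> z, t -> d / _ Z: fires at position(s) 3: zigbavtl
2. f -> v, k -> g, p -> b, s -> z / V _ V: no change
surface: zigbavtl


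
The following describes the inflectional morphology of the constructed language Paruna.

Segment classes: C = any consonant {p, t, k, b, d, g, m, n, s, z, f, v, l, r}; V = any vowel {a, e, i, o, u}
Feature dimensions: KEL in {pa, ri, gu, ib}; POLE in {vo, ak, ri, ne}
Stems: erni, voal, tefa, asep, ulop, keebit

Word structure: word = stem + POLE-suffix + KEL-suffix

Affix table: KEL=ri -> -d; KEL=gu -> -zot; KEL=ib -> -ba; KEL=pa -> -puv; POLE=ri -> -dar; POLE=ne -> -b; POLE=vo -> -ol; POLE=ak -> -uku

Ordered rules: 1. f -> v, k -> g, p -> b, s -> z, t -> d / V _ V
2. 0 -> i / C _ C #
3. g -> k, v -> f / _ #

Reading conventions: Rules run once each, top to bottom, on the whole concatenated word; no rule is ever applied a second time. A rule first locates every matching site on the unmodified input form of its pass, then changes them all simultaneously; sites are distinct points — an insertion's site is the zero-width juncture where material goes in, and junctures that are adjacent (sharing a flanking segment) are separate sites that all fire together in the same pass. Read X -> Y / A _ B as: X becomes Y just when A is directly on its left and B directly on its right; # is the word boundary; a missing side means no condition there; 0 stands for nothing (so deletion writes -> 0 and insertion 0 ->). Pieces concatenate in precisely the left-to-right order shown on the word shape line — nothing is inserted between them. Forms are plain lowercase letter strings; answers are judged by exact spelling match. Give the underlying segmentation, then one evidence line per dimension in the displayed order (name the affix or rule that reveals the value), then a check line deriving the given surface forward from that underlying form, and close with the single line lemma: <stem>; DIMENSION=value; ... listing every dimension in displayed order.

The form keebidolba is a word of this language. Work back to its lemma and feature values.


underlying: keebit-ol-ba
KEL=ib - signalled by the affix -ba
POLE=vo - signalled by the affix -ol
check: keebitolba -> keebidolba -> keebidolba -> keebidolba
lemma: keebit; KEL=ib; POLE=vo


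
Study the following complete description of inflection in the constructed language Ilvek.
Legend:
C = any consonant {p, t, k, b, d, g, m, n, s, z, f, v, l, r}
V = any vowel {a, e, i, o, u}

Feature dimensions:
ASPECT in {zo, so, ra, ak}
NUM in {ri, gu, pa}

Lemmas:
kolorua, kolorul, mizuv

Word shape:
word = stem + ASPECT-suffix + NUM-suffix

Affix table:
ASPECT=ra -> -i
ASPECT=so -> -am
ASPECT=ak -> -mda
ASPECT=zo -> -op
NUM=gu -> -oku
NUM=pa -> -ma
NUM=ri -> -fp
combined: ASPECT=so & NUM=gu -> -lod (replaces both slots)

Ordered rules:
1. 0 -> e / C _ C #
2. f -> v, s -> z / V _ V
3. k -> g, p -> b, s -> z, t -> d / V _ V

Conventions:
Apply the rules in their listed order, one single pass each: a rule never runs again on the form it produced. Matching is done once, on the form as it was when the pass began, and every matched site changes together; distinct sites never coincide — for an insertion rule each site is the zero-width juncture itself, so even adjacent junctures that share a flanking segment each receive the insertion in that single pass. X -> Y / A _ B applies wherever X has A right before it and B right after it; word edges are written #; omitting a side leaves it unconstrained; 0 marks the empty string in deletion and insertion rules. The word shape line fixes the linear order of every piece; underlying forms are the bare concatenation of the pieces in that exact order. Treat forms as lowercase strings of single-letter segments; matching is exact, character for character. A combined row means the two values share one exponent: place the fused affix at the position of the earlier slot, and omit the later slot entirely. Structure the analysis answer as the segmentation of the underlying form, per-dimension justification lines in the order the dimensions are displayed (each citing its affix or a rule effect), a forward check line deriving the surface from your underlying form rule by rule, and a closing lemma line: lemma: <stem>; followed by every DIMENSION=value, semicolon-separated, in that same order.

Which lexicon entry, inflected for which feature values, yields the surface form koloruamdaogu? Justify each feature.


underlying: kolorua-mda-oku
ASPECT=ak - signalled by the affix -mda
NUM=gu - signalled by the affix -oku
check: koloruamdaoku -> koloruamdaoku -> koloruamdaoku -> koloruamdaogu
lemma: kolorua; ASPECT=ak; NUM=gu


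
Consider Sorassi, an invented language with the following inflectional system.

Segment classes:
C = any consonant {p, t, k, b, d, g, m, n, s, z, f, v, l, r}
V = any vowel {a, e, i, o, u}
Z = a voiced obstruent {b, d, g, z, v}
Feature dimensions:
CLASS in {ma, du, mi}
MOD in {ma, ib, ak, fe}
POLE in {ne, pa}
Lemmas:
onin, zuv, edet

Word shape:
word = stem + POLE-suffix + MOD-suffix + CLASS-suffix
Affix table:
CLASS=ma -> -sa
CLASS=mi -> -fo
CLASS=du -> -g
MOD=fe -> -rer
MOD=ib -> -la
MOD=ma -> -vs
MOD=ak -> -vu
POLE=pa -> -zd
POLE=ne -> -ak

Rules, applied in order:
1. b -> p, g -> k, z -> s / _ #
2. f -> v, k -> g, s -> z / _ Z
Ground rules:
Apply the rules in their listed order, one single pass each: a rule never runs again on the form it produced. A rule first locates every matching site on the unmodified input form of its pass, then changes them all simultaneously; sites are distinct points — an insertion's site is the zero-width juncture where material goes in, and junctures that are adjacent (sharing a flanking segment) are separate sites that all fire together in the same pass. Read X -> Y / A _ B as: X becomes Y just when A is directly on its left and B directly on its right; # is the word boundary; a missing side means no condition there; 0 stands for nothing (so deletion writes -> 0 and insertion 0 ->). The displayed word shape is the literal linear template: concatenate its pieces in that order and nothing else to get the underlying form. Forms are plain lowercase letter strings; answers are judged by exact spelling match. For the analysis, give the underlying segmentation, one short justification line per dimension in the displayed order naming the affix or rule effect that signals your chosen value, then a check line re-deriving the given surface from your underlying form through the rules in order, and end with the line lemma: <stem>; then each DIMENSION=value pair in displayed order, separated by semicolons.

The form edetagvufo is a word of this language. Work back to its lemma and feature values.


underlying: edet-ak-vu-fo
CLASS=mi - signalled by the affix -fo
MOD=ak - signalled by the affix -vu
POLE=ne - signalled by the affix -ak
check: edetakvufo -> edetakvufo -> edetagvufo
lemma: edet; CLASS=mi; MOD=ak; POLE=ne


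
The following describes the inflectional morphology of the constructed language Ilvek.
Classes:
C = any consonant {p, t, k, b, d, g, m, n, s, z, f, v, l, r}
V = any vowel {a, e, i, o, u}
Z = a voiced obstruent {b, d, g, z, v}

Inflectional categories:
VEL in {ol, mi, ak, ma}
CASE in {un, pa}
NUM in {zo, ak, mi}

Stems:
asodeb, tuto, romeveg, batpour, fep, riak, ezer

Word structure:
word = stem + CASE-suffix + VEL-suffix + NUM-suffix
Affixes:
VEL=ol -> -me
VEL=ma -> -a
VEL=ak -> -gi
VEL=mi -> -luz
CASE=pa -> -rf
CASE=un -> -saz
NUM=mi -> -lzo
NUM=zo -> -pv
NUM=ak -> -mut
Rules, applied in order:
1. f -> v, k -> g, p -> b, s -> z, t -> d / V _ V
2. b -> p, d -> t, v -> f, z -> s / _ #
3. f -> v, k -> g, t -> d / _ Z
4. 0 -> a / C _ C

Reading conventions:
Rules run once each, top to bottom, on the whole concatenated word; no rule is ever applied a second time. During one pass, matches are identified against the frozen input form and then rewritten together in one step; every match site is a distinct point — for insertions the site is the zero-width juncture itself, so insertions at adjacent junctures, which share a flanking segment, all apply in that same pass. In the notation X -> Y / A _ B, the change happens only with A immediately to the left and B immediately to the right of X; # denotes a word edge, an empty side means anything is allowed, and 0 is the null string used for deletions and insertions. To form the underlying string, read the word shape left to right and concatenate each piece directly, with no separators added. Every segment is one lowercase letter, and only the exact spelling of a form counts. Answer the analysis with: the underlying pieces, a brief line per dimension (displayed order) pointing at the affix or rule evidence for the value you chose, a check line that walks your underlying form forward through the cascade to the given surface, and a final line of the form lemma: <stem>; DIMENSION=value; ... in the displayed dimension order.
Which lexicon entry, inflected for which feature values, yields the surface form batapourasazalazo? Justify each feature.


underlying: batpour-saz-a-lzo
VEL=ma - signalled by the affix -a
CASE=un - signalled by the affix -saz
NUM=mi - signalled by the affix -lzo
check: batpoursazalzo -> batpoursazalzo -> batpoursazalzo -> batpoursazalzo -> batapourasazalazo
lemma: batpour; VEL=ma; CASE=un; NUM=mi


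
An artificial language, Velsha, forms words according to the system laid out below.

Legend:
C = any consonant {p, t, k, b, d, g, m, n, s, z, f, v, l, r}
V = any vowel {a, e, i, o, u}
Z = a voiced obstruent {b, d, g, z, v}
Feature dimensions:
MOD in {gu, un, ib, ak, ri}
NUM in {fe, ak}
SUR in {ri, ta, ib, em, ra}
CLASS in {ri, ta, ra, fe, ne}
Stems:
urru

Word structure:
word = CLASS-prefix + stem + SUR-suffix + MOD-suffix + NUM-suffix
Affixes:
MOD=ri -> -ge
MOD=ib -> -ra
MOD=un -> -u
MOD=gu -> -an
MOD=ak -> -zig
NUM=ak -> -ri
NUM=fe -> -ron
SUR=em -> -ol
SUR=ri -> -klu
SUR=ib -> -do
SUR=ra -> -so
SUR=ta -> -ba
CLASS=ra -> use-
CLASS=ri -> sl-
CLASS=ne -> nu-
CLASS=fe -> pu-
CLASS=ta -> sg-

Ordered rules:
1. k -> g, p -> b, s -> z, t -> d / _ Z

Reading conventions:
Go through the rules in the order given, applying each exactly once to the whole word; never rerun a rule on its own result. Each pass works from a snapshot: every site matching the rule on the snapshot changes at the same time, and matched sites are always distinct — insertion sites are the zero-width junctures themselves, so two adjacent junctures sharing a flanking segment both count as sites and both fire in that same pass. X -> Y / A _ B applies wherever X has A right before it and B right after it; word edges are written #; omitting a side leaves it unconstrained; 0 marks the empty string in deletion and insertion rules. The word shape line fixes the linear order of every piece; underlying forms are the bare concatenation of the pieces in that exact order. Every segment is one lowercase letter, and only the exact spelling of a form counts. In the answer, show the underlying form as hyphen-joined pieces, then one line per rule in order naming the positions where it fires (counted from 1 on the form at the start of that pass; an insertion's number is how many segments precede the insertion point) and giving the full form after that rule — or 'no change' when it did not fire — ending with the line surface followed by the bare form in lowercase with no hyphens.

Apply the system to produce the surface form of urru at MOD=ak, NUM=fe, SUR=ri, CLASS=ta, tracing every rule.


underlying: sg-urru-klu-zig-ron
1. k -> g, p -> b, s -> z, t -> d / _ Z: fires at position(s) 1: zgurrukluzigron
surface: zgurrukluzigron


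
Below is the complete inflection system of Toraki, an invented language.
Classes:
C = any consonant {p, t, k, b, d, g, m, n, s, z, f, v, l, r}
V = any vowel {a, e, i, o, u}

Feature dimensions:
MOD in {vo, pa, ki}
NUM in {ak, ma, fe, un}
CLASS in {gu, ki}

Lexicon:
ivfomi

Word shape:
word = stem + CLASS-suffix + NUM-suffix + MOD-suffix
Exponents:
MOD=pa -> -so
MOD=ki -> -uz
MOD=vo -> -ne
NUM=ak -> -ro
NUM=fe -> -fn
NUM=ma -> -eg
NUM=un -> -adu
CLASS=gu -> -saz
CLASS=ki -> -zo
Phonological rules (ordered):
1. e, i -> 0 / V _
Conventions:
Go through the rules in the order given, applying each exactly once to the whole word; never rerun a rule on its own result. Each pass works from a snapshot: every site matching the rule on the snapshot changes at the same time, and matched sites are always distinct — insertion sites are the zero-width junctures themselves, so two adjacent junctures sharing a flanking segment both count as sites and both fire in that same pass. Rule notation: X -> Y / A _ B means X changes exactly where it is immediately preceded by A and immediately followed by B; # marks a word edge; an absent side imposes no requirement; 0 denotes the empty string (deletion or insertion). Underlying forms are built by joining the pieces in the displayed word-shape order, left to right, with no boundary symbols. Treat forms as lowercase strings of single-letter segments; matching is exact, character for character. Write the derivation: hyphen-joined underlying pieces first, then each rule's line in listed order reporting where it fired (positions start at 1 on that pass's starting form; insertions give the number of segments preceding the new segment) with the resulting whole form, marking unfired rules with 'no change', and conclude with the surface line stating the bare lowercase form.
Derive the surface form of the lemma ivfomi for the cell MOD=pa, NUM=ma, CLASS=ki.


underlying: ivfomi-zo-eg-so
1. e, i -> 0 / V _: fires at position(s) 9: ivfomizogso
surface: ivfomizogso


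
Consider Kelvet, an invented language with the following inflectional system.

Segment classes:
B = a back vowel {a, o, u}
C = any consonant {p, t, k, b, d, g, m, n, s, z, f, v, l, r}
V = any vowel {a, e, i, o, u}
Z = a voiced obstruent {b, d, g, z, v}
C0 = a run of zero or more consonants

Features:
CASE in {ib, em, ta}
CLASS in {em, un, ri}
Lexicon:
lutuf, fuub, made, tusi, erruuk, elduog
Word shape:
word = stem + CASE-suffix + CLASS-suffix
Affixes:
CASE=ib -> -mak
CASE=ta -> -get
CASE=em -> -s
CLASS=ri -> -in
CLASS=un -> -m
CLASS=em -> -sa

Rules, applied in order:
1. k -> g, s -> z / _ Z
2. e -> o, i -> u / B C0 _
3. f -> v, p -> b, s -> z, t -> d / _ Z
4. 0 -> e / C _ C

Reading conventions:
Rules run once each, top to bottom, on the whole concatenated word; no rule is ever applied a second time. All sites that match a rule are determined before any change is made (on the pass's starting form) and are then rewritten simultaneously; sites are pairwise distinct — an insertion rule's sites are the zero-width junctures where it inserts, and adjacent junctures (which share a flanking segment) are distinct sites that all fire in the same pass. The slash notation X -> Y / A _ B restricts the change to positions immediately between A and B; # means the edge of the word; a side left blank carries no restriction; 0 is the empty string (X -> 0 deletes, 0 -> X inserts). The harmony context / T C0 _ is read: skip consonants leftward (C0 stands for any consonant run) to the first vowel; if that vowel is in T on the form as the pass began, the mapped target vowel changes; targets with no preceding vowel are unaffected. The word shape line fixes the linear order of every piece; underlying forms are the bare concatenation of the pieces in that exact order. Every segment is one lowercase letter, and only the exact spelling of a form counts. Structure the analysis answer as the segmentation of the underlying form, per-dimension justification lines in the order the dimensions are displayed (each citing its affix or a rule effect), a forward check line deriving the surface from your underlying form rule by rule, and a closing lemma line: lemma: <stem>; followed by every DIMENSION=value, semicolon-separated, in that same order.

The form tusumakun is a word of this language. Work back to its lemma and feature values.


underlying: tusi-mak-in
CASE=ib - signalled by the affix -mak
CLASS=ri - signalled by the affix -in
check: tusimakin -> tusimakin -> tusumakun -> tusumakun -> tusumakun
lemma: tusi; CASE=ib; CLASS=ri


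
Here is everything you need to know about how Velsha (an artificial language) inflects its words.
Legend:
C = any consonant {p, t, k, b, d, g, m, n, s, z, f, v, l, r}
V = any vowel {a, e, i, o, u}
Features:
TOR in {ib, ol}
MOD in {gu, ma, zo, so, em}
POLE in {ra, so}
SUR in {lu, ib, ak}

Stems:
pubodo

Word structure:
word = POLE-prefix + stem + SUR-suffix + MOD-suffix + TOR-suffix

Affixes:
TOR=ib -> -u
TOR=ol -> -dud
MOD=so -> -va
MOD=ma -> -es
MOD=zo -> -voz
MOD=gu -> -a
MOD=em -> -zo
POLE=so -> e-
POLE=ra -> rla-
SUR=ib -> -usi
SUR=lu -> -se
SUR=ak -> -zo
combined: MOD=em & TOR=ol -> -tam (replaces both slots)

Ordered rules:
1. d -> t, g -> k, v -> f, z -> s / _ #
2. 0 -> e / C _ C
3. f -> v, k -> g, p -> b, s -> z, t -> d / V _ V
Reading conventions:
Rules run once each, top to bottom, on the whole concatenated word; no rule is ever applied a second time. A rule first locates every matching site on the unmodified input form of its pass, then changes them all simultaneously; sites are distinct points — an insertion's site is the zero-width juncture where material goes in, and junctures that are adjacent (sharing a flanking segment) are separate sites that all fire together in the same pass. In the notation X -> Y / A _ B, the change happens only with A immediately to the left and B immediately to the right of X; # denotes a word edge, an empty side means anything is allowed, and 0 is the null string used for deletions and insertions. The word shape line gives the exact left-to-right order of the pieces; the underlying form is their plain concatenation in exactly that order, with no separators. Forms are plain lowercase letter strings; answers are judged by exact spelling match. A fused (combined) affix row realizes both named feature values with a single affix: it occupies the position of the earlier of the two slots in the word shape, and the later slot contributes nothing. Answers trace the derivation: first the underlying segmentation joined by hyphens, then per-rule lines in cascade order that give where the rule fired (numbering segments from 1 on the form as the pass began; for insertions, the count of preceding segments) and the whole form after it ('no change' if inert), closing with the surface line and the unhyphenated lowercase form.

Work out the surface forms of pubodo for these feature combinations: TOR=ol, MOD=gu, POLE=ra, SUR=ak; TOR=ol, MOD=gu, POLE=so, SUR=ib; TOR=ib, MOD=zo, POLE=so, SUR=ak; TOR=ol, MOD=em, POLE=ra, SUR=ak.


cell TOR=ol, MOD=gu, POLE=ra, SUR=ak:
underlying: rla-pubodo-zo-a-dud
1. d -> t, g -> k, v -> f, z -> s / _ #: fires at position(s) 15: rlapubodozoadut
2. 0 -> e / C _ C: inserts after position(s) 1: relapubodozoadut
3. f -> v, k -> g, p -> b, s -> z, t -> d / V _ V: fires at position(s) 5: relabubodozoadut
surface: relabubodozoadut

cell TOR=ol, MOD=gu, POLE=so, SUR=ib:
underlying: e-pubodo-usi-a-dud
1. d -> t, g -> k, v -> f, z -> s / _ #: fires at position(s) 14: epubodousiadut
2. 0 -> e / C _ C: no change
3. f -> v, k -> g, p -> b, s -> z, t -> d / V _ V: fires at position(s) 2, 9: ebubodouziadut
surface: ebubodouziadut

cell TOR=ib, MOD=zo, POLE=so, SUR=ak:
underlying: e-pubodo-zo-voz-u
1. d -> t, g -> k, v -> f, z -> s / _ #: no change
2. 0 -> e / C _ C: no change
3. f -> v, k -> g, p -> b, s -> z, t -> d / V _ V: fires at position(s) 2: ebubodozovozu
surface: ebubodozovozu

cell TOR=ol, MOD=em, POLE=ra, SUR=ak:
underlying: rla-pubodo-zo-tam
1. d -> t, g -> k, v -> f, z -> s / _ #: no change
2. 0 -> e / C _ C: inserts after position(s) 1: relapubodozotam
3. f -> v, k -> g, p -> b, s -> z, t -> d / V _ V: fires at position(s) 5, 13: relabubodozodam
surface: relabubodozodam


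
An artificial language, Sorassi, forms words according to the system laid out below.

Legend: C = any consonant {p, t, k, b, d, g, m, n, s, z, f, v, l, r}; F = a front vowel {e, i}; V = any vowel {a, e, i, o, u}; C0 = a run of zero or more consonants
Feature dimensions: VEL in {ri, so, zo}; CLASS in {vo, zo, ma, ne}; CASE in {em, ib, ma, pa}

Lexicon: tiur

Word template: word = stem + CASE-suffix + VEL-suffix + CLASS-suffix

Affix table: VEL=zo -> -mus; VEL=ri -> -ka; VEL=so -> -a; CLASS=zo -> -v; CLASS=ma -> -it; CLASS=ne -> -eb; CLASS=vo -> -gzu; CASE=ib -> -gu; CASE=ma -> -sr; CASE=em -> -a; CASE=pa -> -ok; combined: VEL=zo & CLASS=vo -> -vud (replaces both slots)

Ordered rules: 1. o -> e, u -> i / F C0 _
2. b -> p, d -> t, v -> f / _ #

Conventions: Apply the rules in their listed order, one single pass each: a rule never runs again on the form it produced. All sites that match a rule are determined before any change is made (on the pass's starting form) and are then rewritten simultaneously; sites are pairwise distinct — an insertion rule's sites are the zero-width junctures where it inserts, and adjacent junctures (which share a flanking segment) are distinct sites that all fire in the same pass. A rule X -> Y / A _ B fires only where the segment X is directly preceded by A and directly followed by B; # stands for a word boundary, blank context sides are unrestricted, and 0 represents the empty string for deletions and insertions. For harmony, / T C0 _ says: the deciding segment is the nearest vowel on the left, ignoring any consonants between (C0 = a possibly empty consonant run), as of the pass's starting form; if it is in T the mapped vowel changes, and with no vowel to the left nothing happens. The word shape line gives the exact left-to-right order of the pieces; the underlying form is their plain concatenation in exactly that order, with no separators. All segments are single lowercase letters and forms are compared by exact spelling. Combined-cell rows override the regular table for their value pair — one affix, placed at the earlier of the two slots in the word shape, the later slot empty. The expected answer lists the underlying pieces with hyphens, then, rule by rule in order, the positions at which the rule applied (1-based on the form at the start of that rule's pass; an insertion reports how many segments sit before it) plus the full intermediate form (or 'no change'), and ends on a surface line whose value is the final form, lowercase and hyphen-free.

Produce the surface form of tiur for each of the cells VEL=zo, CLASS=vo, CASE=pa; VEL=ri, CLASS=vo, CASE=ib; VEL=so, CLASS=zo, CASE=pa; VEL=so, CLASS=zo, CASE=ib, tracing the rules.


cell VEL=zo, CLASS=vo, CASE=pa:
underlying: tiur-ok-vud
1. o -> e, u -> i / F C0 _: fires at position(s) 3: tiirokvud
2. b -> p, d -> t, v -> f / _ #: fires at position(s) 9: tiirokvut
surface: tiirokvut

cell VEL=ri, CLASS=vo, CASE=ib:
underlying: tiur-gu-ka-gzu
1. o -> e, u -> i / F C0 _: fires at position(s) 3: tiirgukagzu
2. b -> p, d -> t, v -> f / _ #: no change
surface: tiirgukagzu

cell VEL=so, CLASS=zo, CASE=pa:
underlying: tiur-ok-a-v
1. o -> e, u -> i / F C0 _: fires at position(s) 3: tiirokav
2. b -> p, d -> t, v -> f / _ #: fires at position(s) 8: tiirokaf
surface: tiirokaf

cell VEL=so, CLASS=zo, CASE=ib:
underlying: tiur-gu-a-v
1. o -> e, u -> i / F C0 _: fires at position(s) 3: tiirguav
2. b -> p, d -> t, v -> f / _ #: fires at position(s) 8: tiirguaf
surface: tiirguaf
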